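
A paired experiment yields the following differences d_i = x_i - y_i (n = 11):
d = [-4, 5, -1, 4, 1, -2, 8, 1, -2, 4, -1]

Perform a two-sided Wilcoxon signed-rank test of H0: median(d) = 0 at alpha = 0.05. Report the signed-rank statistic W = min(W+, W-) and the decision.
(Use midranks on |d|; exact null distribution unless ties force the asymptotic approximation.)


Step 1: Drop any zero differences (none here) and take |d_i|.
|d| = [4, 5, 1, 4, 1, 2, 8, 1, 2, 4, 1]
Step 2: Midrank |d_i| (ties get averaged ranks).
ranks: |4|->8, |5|->10, |1|->2.5, |4|->8, |1|->2.5, |2|->5.5, |8|->11, |1|->2.5, |2|->5.5, |4|->8, |1|->2.5
Step 3: Attach original signs; sum ranks with positive sign and with negative sign.
W+ = 10 + 8 + 2.5 + 11 + 2.5 + 8 = 42
W- = 8 + 2.5 + 5.5 + 5.5 + 2.5 = 24
(Check: W+ + W- = 66 should equal n(n+1)/2 = 66.)
Step 4: Test statistic W = min(W+, W-) = 24.
Step 5: Ties in |d|, so use the tie-corrected normal approximation.
        E[W] = n(n+1)/4 = 11*12/4 = 33.
        Tie groups: |d|=1 (t=4), |d|=2 (t=2), |d|=4 (t=3); sum(t^3 - t) = 90.
        Var[W] = n(n+1)(2n+1)/24 - sum(t^3-t)/48 = 3036/24 - 90/48 = 124.625.
        z = (W - E[W]) / sqrt(Var[W]) = (24 - 33) / 11.1636 = -0.8062.
        Two-sided p = 2*Phi(z) = 0.420131.
Step 6: alpha = 0.05. fail to reject H0.

W+ = 42, W- = 24, W = min = 24, p = 0.420131, fail to reject H0.


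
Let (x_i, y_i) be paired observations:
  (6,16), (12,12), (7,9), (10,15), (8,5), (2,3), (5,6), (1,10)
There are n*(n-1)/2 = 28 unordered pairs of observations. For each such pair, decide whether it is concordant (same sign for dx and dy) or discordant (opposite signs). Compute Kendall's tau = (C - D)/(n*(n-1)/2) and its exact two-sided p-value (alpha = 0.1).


Step 1: Enumerate the 28 unordered pairs (i,j) with i<j and classify each by sign(x_j-x_i) * sign(y_j-y_i).
  (1,2):dx=+6,dy=-4->D; (1,3):dx=+1,dy=-7->D; (1,4):dx=+4,dy=-1->D; (1,5):dx=+2,dy=-11->D
  (1,6):dx=-4,dy=-13->C; (1,7):dx=-1,dy=-10->C; (1,8):dx=-5,dy=-6->C; (2,3):dx=-5,dy=-3->C
  (2,4):dx=-2,dy=+3->D; (2,5):dx=-4,dy=-7->C; (2,6):dx=-10,dy=-9->C; (2,7):dx=-7,dy=-6->C
  (2,8):dx=-11,dy=-2->C; (3,4):dx=+3,dy=+6->C; (3,5):dx=+1,dy=-4->D; (3,6):dx=-5,dy=-6->C
  (3,7):dx=-2,dy=-3->C; (3,8):dx=-6,dy=+1->D; (4,5):dx=-2,dy=-10->C; (4,6):dx=-8,dy=-12->C
  (4,7):dx=-5,dy=-9->C; (4,8):dx=-9,dy=-5->C; (5,6):dx=-6,dy=-2->C; (5,7):dx=-3,dy=+1->D
  (5,8):dx=-7,dy=+5->D; (6,7):dx=+3,dy=+3->C; (6,8):dx=-1,dy=+7->D; (7,8):dx=-4,dy=+4->D
Step 2: C = 17, D = 11, total pairs = 28.
Step 3: tau = (C - D)/(n(n-1)/2) = (17 - 11)/28 = 0.214286.
Step 4: Exact two-sided p-value (enumerate n! = 40320 permutations of y under H0): p = 0.548413.
Step 5: alpha = 0.1. fail to reject H0.

tau_b = 0.2143 (C=17, D=11), p = 0.548413, fail to reject H0.


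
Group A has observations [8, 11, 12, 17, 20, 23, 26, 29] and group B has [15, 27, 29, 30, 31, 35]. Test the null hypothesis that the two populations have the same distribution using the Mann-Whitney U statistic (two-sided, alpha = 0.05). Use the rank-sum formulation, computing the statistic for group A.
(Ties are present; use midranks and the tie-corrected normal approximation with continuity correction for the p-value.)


Step 1: Combine and sort all 14 observations; assign midranks.
sorted (value, group): (8,X), (11,X), (12,X), (15,Y), (17,X), (20,X), (23,X), (26,X), (27,Y), (29,X), (29,Y), (30,Y), (31,Y), (35,Y)
ranks: 8->1, 11->2, 12->3, 15->4, 17->5, 20->6, 23->7, 26->8, 27->9, 29->10.5, 29->10.5, 30->12, 31->13, 35->14
Step 2: Rank sum for X: R1 = 1 + 2 + 3 + 5 + 6 + 7 + 8 + 10.5 = 42.5.
Step 3: U_X = R1 - n1(n1+1)/2 = 42.5 - 8*9/2 = 42.5 - 36 = 6.5.
       U_Y = n1*n2 - U_X = 48 - 6.5 = 41.5.
Step 4: Ties are present, so use the tie-corrected normal approximation (with continuity correction) for the p-value.
Step 5: p-value = 0.028013; compare to alpha = 0.05. reject H0.

U_X = 6.5, p = 0.028013, reject H0 at alpha = 0.05.


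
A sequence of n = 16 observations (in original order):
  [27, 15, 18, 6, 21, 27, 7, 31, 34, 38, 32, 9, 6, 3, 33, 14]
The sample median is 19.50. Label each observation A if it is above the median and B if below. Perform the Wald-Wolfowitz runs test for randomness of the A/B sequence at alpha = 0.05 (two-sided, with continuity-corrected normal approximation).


Step 1: Compute median = 19.50; label A = above, B = below.
Labels in order: ABBBAABAAAABBBAB  (n_A = 8, n_B = 8)
Step 2: Count runs R = 8.
Step 3: Under H0 (random ordering), E[R] = 2*n_A*n_B/(n_A+n_B) + 1 = 2*8*8/16 + 1 = 9.0000.
        Var[R] = 2*n_A*n_B*(2*n_A*n_B - n_A - n_B) / ((n_A+n_B)^2 * (n_A+n_B-1)) = 14336/3840 = 3.7333.
        SD[R] = 1.9322.
Step 4: Continuity-corrected z = (R + 0.5 - E[R]) / SD[R] = (8 + 0.5 - 9.0000) / 1.9322 = -0.2588.
Step 5: Two-sided p-value via normal approximation = 2*(1 - Phi(|z|)) = 0.795809.
Step 6: alpha = 0.05. fail to reject H0.

R = 8, z = -0.2588, p = 0.795809, fail to reject H0.


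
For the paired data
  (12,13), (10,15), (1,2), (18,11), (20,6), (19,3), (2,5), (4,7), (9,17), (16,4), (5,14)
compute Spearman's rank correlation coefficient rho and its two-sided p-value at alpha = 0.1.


Step 1: Rank x and y separately (midranks; no ties here).
rank(x): 12->7, 10->6, 1->1, 18->9, 20->11, 19->10, 2->2, 4->3, 9->5, 16->8, 5->4
rank(y): 13->8, 15->10, 2->1, 11->7, 6->5, 3->2, 5->4, 7->6, 17->11, 4->3, 14->9
Step 2: d_i = R_x(i) - R_y(i); compute d_i^2.
  (7-8)^2=1, (6-10)^2=16, (1-1)^2=0, (9-7)^2=4, (11-5)^2=36, (10-2)^2=64, (2-4)^2=4, (3-6)^2=9, (5-11)^2=36, (8-3)^2=25, (4-9)^2=25
sum(d^2) = 220.
Step 3: rho = 1 - 6*220 / (11*(11^2 - 1)) = 1 - 1320/1320 = 0.000000.
Step 4: Under H0, t = rho * sqrt((n-2)/(1-rho^2)) = 0.0000 ~ t(9).
Step 5: Two-sided p-value from the t-distribution with 9 df = 1.000000.
Step 6: alpha = 0.1. fail to reject H0.

rho = 0.0000, p = 1.000000, fail to reject H0 at alpha = 0.1.


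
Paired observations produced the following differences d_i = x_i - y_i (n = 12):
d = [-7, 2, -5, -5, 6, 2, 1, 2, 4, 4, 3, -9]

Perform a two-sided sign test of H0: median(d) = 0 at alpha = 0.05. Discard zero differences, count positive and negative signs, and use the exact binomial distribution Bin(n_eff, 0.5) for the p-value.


Step 1: Discard zero differences. Original n = 12; n_eff = number of nonzero differences = 12.
Nonzero differences (with sign): -7, +2, -5, -5, +6, +2, +1, +2, +4, +4, +3, -9
Step 2: Count signs: positive = 8, negative = 4.
Step 3: Under H0: P(positive) = 0.5, so the number of positives S ~ Bin(12, 0.5).
Step 4: Two-sided exact p-value = sum of Bin(12,0.5) probabilities at or below the observed probability = 0.387695.
Step 5: alpha = 0.05. fail to reject H0.

n_eff = 12, pos = 8, neg = 4, p = 0.387695, fail to reject H0.


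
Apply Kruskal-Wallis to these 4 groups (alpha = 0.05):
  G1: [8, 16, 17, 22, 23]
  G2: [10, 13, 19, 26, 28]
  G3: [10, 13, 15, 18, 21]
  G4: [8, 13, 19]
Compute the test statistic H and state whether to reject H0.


Step 1: Combine all N = 18 observations and assign midranks.
sorted (value, group, rank): (8,G1,1.5), (8,G4,1.5), (10,G2,3.5), (10,G3,3.5), (13,G2,6), (13,G3,6), (13,G4,6), (15,G3,8), (16,G1,9), (17,G1,10), (18,G3,11), (19,G2,12.5), (19,G4,12.5), (21,G3,14), (22,G1,15), (23,G1,16), (26,G2,17), (28,G2,18)
Step 2: Sum ranks within each group.
R_1 = 51.5 (n_1 = 5)
R_2 = 57 (n_2 = 5)
R_3 = 42.5 (n_3 = 5)
R_4 = 20 (n_4 = 3)
Step 3: H = 12/(N(N+1)) * sum(R_i^2/n_i) - 3(N+1)
     = 12/(18*19) * (51.5^2/5 + 57^2/5 + 42.5^2/5 + 20^2/3) - 3*19
     = 0.035088 * 1674.83 - 57
     = 1.766082.
Step 4: Ties present; correction factor C = 1 - 42/(18^3 - 18) = 0.992776. Corrected H = 1.766082 / 0.992776 = 1.778933.
Step 5: Under H0, H ~ chi^2(3); p-value = 0.619530.
Step 6: alpha = 0.05. fail to reject H0.

H = 1.7789, df = 3, p = 0.619530, fail to reject H0.


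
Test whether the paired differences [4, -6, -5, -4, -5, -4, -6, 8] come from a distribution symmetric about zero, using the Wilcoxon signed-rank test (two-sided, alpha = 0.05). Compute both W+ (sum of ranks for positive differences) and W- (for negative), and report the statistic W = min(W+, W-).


Step 1: Drop any zero differences (none here) and take |d_i|.
|d| = [4, 6, 5, 4, 5, 4, 6, 8]
Step 2: Midrank |d_i| (ties get averaged ranks).
ranks: |4|->2, |6|->6.5, |5|->4.5, |4|->2, |5|->4.5, |4|->2, |6|->6.5, |8|->8
Step 3: Attach original signs; sum ranks with positive sign and with negative sign.
W+ = 2 + 8 = 10
W- = 6.5 + 4.5 + 2 + 4.5 + 2 + 6.5 = 26
(Check: W+ + W- = 36 should equal n(n+1)/2 = 36.)
Step 4: Test statistic W = min(W+, W-) = 10.
Step 5: Ties in |d|, so use the tie-corrected normal approximation.
        E[W] = n(n+1)/4 = 8*9/4 = 18.
        Tie groups: |d|=4 (t=3), |d|=5 (t=2), |d|=6 (t=2); sum(t^3 - t) = 36.
        Var[W] = n(n+1)(2n+1)/24 - sum(t^3-t)/48 = 1224/24 - 36/48 = 50.25.
        z = (W - E[W]) / sqrt(Var[W]) = (10 - 18) / 7.0887 = -1.1286.
        Two-sided p = 2*Phi(z) = 0.259086.
Step 6: alpha = 0.05. fail to reject H0.

W+ = 10, W- = 26, W = min = 10, p = 0.259086, fail to reject H0.


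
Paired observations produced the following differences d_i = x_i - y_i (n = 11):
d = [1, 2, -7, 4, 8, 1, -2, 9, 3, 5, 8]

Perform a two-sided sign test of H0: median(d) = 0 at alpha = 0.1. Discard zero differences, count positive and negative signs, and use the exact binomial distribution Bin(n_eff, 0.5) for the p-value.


Step 1: Discard zero differences. Original n = 11; n_eff = number of nonzero differences = 11.
Nonzero differences (with sign): +1, +2, -7, +4, +8, +1, -2, +9, +3, +5, +8
Step 2: Count signs: positive = 9, negative = 2.
Step 3: Under H0: P(positive) = 0.5, so the number of positives S ~ Bin(11, 0.5).
Step 4: Two-sided exact p-value = sum of Bin(11,0.5) probabilities at or below the observed probability = 0.065430.
Step 5: alpha = 0.1. reject H0.

n_eff = 11, pos = 9, neg = 2, p = 0.065430, reject H0.


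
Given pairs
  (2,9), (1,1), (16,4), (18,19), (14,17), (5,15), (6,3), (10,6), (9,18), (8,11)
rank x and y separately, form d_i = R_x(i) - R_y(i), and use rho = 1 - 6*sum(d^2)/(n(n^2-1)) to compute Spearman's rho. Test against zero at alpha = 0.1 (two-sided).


Step 1: Rank x and y separately (midranks; no ties here).
rank(x): 2->2, 1->1, 16->9, 18->10, 14->8, 5->3, 6->4, 10->7, 9->6, 8->5
rank(y): 9->5, 1->1, 4->3, 19->10, 17->8, 15->7, 3->2, 6->4, 18->9, 11->6
Step 2: d_i = R_x(i) - R_y(i); compute d_i^2.
  (2-5)^2=9, (1-1)^2=0, (9-3)^2=36, (10-10)^2=0, (8-8)^2=0, (3-7)^2=16, (4-2)^2=4, (7-4)^2=9, (6-9)^2=9, (5-6)^2=1
sum(d^2) = 84.
Step 3: rho = 1 - 6*84 / (10*(10^2 - 1)) = 1 - 504/990 = 0.490909.
Step 4: Under H0, t = rho * sqrt((n-2)/(1-rho^2)) = 1.5938 ~ t(8).
Step 5: Two-sided p-value from the t-distribution with 8 df = 0.149656.
Step 6: alpha = 0.1. fail to reject H0.

rho = 0.4909, p = 0.149656, fail to reject H0 at alpha = 0.1.


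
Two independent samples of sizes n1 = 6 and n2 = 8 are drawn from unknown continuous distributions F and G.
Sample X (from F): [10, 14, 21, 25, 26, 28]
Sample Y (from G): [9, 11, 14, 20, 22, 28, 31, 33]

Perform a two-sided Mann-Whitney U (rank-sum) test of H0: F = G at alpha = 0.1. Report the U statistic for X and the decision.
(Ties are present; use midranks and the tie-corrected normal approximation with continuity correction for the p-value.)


Step 1: Combine and sort all 14 observations; assign midranks.
sorted (value, group): (9,Y), (10,X), (11,Y), (14,X), (14,Y), (20,Y), (21,X), (22,Y), (25,X), (26,X), (28,X), (28,Y), (31,Y), (33,Y)
ranks: 9->1, 10->2, 11->3, 14->4.5, 14->4.5, 20->6, 21->7, 22->8, 25->9, 26->10, 28->11.5, 28->11.5, 31->13, 33->14
Step 2: Rank sum for X: R1 = 2 + 4.5 + 7 + 9 + 10 + 11.5 = 44.
Step 3: U_X = R1 - n1(n1+1)/2 = 44 - 6*7/2 = 44 - 21 = 23.
       U_Y = n1*n2 - U_X = 48 - 23 = 25.
Step 4: Ties are present, so use the tie-corrected normal approximation (with continuity correction) for the p-value.
Step 5: p-value = 0.948419; compare to alpha = 0.1. fail to reject H0.

U_X = 23, p = 0.948419, fail to reject H0 at alpha = 0.1.


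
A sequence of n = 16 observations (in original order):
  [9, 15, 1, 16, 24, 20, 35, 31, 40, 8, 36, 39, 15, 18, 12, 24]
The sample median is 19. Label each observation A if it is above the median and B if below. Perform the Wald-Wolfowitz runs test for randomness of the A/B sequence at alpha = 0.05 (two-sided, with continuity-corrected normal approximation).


Step 1: Compute median = 19; label A = above, B = below.
Labels in order: BBBBAAAAABAABBBA  (n_A = 8, n_B = 8)
Step 2: Count runs R = 6.
Step 3: Under H0 (random ordering), E[R] = 2*n_A*n_B/(n_A+n_B) + 1 = 2*8*8/16 + 1 = 9.0000.
        Var[R] = 2*n_A*n_B*(2*n_A*n_B - n_A - n_B) / ((n_A+n_B)^2 * (n_A+n_B-1)) = 14336/3840 = 3.7333.
        SD[R] = 1.9322.
Step 4: Continuity-corrected z = (R + 0.5 - E[R]) / SD[R] = (6 + 0.5 - 9.0000) / 1.9322 = -1.2939.
Step 5: Two-sided p-value via normal approximation = 2*(1 - Phi(|z|)) = 0.195709.
Step 6: alpha = 0.05. fail to reject H0.

R = 6, z = -1.2939, p = 0.195709, fail to reject H0.


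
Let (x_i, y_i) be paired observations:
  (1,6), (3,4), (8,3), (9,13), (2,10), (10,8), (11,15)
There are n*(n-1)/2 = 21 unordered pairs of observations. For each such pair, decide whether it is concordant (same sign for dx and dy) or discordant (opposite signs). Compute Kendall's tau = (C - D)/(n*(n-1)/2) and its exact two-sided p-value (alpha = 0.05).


Step 1: Enumerate the 21 unordered pairs (i,j) with i<j and classify each by sign(x_j-x_i) * sign(y_j-y_i).
  (1,2):dx=+2,dy=-2->D; (1,3):dx=+7,dy=-3->D; (1,4):dx=+8,dy=+7->C; (1,5):dx=+1,dy=+4->C
  (1,6):dx=+9,dy=+2->C; (1,7):dx=+10,dy=+9->C; (2,3):dx=+5,dy=-1->D; (2,4):dx=+6,dy=+9->C
  (2,5):dx=-1,dy=+6->D; (2,6):dx=+7,dy=+4->C; (2,7):dx=+8,dy=+11->C; (3,4):dx=+1,dy=+10->C
  (3,5):dx=-6,dy=+7->D; (3,6):dx=+2,dy=+5->C; (3,7):dx=+3,dy=+12->C; (4,5):dx=-7,dy=-3->C
  (4,6):dx=+1,dy=-5->D; (4,7):dx=+2,dy=+2->C; (5,6):dx=+8,dy=-2->D; (5,7):dx=+9,dy=+5->C
  (6,7):dx=+1,dy=+7->C
Step 2: C = 14, D = 7, total pairs = 21.
Step 3: tau = (C - D)/(n(n-1)/2) = (14 - 7)/21 = 0.333333.
Step 4: Exact two-sided p-value (enumerate n! = 5040 permutations of y under H0): p = 0.381349.
Step 5: alpha = 0.05. fail to reject H0.

tau_b = 0.3333 (C=14, D=7), p = 0.381349, fail to reject H0.


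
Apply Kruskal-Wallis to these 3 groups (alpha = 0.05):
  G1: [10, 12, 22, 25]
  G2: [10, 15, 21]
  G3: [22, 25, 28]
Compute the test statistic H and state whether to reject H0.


Step 1: Combine all N = 10 observations and assign midranks.
sorted (value, group, rank): (10,G1,1.5), (10,G2,1.5), (12,G1,3), (15,G2,4), (21,G2,5), (22,G1,6.5), (22,G3,6.5), (25,G1,8.5), (25,G3,8.5), (28,G3,10)
Step 2: Sum ranks within each group.
R_1 = 19.5 (n_1 = 4)
R_2 = 10.5 (n_2 = 3)
R_3 = 25 (n_3 = 3)
Step 3: H = 12/(N(N+1)) * sum(R_i^2/n_i) - 3(N+1)
     = 12/(10*11) * (19.5^2/4 + 10.5^2/3 + 25^2/3) - 3*11
     = 0.109091 * 340.146 - 33
     = 4.106818.
Step 4: Ties present; correction factor C = 1 - 18/(10^3 - 10) = 0.981818. Corrected H = 4.106818 / 0.981818 = 4.182870.
Step 5: Under H0, H ~ chi^2(2); p-value = 0.123510.
Step 6: alpha = 0.05. fail to reject H0.

H = 4.1829, df = 2, p = 0.123510, fail to reject H0.


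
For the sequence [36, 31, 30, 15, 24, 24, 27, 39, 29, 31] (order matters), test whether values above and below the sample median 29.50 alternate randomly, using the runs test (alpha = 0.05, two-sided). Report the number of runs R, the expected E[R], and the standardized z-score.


Step 1: Compute median = 29.50; label A = above, B = below.
Labels in order: AAABBBBABA  (n_A = 5, n_B = 5)
Step 2: Count runs R = 5.
Step 3: Under H0 (random ordering), E[R] = 2*n_A*n_B/(n_A+n_B) + 1 = 2*5*5/10 + 1 = 6.0000.
        Var[R] = 2*n_A*n_B*(2*n_A*n_B - n_A - n_B) / ((n_A+n_B)^2 * (n_A+n_B-1)) = 2000/900 = 2.2222.
        SD[R] = 1.4907.
Step 4: Continuity-corrected z = (R + 0.5 - E[R]) / SD[R] = (5 + 0.5 - 6.0000) / 1.4907 = -0.3354.
Step 5: Two-sided p-value via normal approximation = 2*(1 - Phi(|z|)) = 0.737316.
Step 6: alpha = 0.05. fail to reject H0.

R = 5, z = -0.3354, p = 0.737316, fail to reject H0.


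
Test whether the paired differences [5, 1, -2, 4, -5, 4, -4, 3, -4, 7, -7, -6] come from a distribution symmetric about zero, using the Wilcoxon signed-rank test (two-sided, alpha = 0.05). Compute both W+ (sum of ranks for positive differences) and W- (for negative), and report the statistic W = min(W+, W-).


Step 1: Drop any zero differences (none here) and take |d_i|.
|d| = [5, 1, 2, 4, 5, 4, 4, 3, 4, 7, 7, 6]
Step 2: Midrank |d_i| (ties get averaged ranks).
ranks: |5|->8.5, |1|->1, |2|->2, |4|->5.5, |5|->8.5, |4|->5.5, |4|->5.5, |3|->3, |4|->5.5, |7|->11.5, |7|->11.5, |6|->10
Step 3: Attach original signs; sum ranks with positive sign and with negative sign.
W+ = 8.5 + 1 + 5.5 + 5.5 + 3 + 11.5 = 35
W- = 2 + 8.5 + 5.5 + 5.5 + 11.5 + 10 = 43
(Check: W+ + W- = 78 should equal n(n+1)/2 = 78.)
Step 4: Test statistic W = min(W+, W-) = 35.
Step 5: Ties in |d|, so use the tie-corrected normal approximation.
        E[W] = n(n+1)/4 = 12*13/4 = 39.
        Tie groups: |d|=4 (t=4), |d|=5 (t=2), |d|=7 (t=2); sum(t^3 - t) = 72.
        Var[W] = n(n+1)(2n+1)/24 - sum(t^3-t)/48 = 3900/24 - 72/48 = 161.
        z = (W - E[W]) / sqrt(Var[W]) = (35 - 39) / 12.6886 = -0.3152.
        Two-sided p = 2*Phi(z) = 0.752576.
Step 6: alpha = 0.05. fail to reject H0.

W+ = 35, W- = 43, W = min = 35, p = 0.752576, fail to reject H0.


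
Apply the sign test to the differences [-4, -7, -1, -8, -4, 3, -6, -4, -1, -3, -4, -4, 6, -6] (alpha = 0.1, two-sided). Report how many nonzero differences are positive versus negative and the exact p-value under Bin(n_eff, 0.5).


Step 1: Discard zero differences. Original n = 14; n_eff = number of nonzero differences = 14.
Nonzero differences (with sign): -4, -7, -1, -8, -4, +3, -6, -4, -1, -3, -4, -4, +6, -6
Step 2: Count signs: positive = 2, negative = 12.
Step 3: Under H0: P(positive) = 0.5, so the number of positives S ~ Bin(14, 0.5).
Step 4: Two-sided exact p-value = sum of Bin(14,0.5) probabilities at or below the observed probability = 0.012939.
Step 5: alpha = 0.1. reject H0.

n_eff = 14, pos = 2, neg = 12, p = 0.012939, reject H0.


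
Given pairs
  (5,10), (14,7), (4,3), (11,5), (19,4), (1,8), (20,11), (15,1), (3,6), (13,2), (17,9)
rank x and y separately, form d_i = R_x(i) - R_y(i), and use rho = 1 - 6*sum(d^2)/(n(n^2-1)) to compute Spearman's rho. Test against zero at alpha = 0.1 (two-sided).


Step 1: Rank x and y separately (midranks; no ties here).
rank(x): 5->4, 14->7, 4->3, 11->5, 19->10, 1->1, 20->11, 15->8, 3->2, 13->6, 17->9
rank(y): 10->10, 7->7, 3->3, 5->5, 4->4, 8->8, 11->11, 1->1, 6->6, 2->2, 9->9
Step 2: d_i = R_x(i) - R_y(i); compute d_i^2.
  (4-10)^2=36, (7-7)^2=0, (3-3)^2=0, (5-5)^2=0, (10-4)^2=36, (1-8)^2=49, (11-11)^2=0, (8-1)^2=49, (2-6)^2=16, (6-2)^2=16, (9-9)^2=0
sum(d^2) = 202.
Step 3: rho = 1 - 6*202 / (11*(11^2 - 1)) = 1 - 1212/1320 = 0.081818.
Step 4: Under H0, t = rho * sqrt((n-2)/(1-rho^2)) = 0.2463 ~ t(9).
Step 5: Two-sided p-value from the t-distribution with 9 df = 0.810990.
Step 6: alpha = 0.1. fail to reject H0.

rho = 0.0818, p = 0.810990, fail to reject H0 at alpha = 0.1.


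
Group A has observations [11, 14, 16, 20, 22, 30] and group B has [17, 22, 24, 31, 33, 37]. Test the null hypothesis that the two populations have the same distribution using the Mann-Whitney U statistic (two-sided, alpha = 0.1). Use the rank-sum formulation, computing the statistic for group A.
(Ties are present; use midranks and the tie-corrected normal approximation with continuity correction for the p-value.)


Step 1: Combine and sort all 12 observations; assign midranks.
sorted (value, group): (11,X), (14,X), (16,X), (17,Y), (20,X), (22,X), (22,Y), (24,Y), (30,X), (31,Y), (33,Y), (37,Y)
ranks: 11->1, 14->2, 16->3, 17->4, 20->5, 22->6.5, 22->6.5, 24->8, 30->9, 31->10, 33->11, 37->12
Step 2: Rank sum for X: R1 = 1 + 2 + 3 + 5 + 6.5 + 9 = 26.5.
Step 3: U_X = R1 - n1(n1+1)/2 = 26.5 - 6*7/2 = 26.5 - 21 = 5.5.
       U_Y = n1*n2 - U_X = 36 - 5.5 = 30.5.
Step 4: Ties are present, so use the tie-corrected normal approximation (with continuity correction) for the p-value.
Step 5: p-value = 0.054241; compare to alpha = 0.1. reject H0.

U_X = 5.5, p = 0.054241, reject H0 at alpha = 0.1.


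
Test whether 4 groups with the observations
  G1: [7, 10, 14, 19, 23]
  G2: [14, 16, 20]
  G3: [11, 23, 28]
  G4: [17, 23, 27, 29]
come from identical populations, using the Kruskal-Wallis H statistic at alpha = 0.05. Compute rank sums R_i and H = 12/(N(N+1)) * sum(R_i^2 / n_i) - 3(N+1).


Step 1: Combine all N = 15 observations and assign midranks.
sorted (value, group, rank): (7,G1,1), (10,G1,2), (11,G3,3), (14,G1,4.5), (14,G2,4.5), (16,G2,6), (17,G4,7), (19,G1,8), (20,G2,9), (23,G1,11), (23,G3,11), (23,G4,11), (27,G4,13), (28,G3,14), (29,G4,15)
Step 2: Sum ranks within each group.
R_1 = 26.5 (n_1 = 5)
R_2 = 19.5 (n_2 = 3)
R_3 = 28 (n_3 = 3)
R_4 = 46 (n_4 = 4)
Step 3: H = 12/(N(N+1)) * sum(R_i^2/n_i) - 3(N+1)
     = 12/(15*16) * (26.5^2/5 + 19.5^2/3 + 28^2/3 + 46^2/4) - 3*16
     = 0.050000 * 1057.53 - 48
     = 4.876667.
Step 4: Ties present; correction factor C = 1 - 30/(15^3 - 15) = 0.991071. Corrected H = 4.876667 / 0.991071 = 4.920601.
Step 5: Under H0, H ~ chi^2(3); p-value = 0.177704.
Step 6: alpha = 0.05. fail to reject H0.

H = 4.9206, df = 3, p = 0.177704, fail to reject H0.


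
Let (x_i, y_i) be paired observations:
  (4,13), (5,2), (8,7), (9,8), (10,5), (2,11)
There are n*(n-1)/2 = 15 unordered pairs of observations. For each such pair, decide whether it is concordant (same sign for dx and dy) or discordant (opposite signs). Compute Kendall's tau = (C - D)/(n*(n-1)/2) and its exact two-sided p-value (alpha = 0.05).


Step 1: Enumerate the 15 unordered pairs (i,j) with i<j and classify each by sign(x_j-x_i) * sign(y_j-y_i).
  (1,2):dx=+1,dy=-11->D; (1,3):dx=+4,dy=-6->D; (1,4):dx=+5,dy=-5->D; (1,5):dx=+6,dy=-8->D
  (1,6):dx=-2,dy=-2->C; (2,3):dx=+3,dy=+5->C; (2,4):dx=+4,dy=+6->C; (2,5):dx=+5,dy=+3->C
  (2,6):dx=-3,dy=+9->D; (3,4):dx=+1,dy=+1->C; (3,5):dx=+2,dy=-2->D; (3,6):dx=-6,dy=+4->D
  (4,5):dx=+1,dy=-3->D; (4,6):dx=-7,dy=+3->D; (5,6):dx=-8,dy=+6->D
Step 2: C = 5, D = 10, total pairs = 15.
Step 3: tau = (C - D)/(n(n-1)/2) = (5 - 10)/15 = -0.333333.
Step 4: Exact two-sided p-value (enumerate n! = 720 permutations of y under H0): p = 0.469444.
Step 5: alpha = 0.05. fail to reject H0.

tau_b = -0.3333 (C=5, D=10), p = 0.469444, fail to reject H0.


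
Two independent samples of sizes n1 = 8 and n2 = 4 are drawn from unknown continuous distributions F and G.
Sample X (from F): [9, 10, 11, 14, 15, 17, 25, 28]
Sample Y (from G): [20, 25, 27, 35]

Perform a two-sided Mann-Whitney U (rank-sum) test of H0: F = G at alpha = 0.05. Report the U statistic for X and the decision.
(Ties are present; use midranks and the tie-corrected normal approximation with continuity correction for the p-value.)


Step 1: Combine and sort all 12 observations; assign midranks.
sorted (value, group): (9,X), (10,X), (11,X), (14,X), (15,X), (17,X), (20,Y), (25,X), (25,Y), (27,Y), (28,X), (35,Y)
ranks: 9->1, 10->2, 11->3, 14->4, 15->5, 17->6, 20->7, 25->8.5, 25->8.5, 27->10, 28->11, 35->12
Step 2: Rank sum for X: R1 = 1 + 2 + 3 + 4 + 5 + 6 + 8.5 + 11 = 40.5.
Step 3: U_X = R1 - n1(n1+1)/2 = 40.5 - 8*9/2 = 40.5 - 36 = 4.5.
       U_Y = n1*n2 - U_X = 32 - 4.5 = 27.5.
Step 4: Ties are present, so use the tie-corrected normal approximation (with continuity correction) for the p-value.
Step 5: p-value = 0.061271; compare to alpha = 0.05. fail to reject H0.

U_X = 4.5, p = 0.061271, fail to reject H0 at alpha = 0.05.


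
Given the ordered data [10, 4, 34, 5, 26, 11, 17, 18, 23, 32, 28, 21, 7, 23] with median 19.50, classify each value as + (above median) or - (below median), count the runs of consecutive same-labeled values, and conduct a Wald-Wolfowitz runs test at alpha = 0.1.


Step 1: Compute median = 19.50; label A = above, B = below.
Labels in order: BBABABBBAAAABA  (n_A = 7, n_B = 7)
Step 2: Count runs R = 8.
Step 3: Under H0 (random ordering), E[R] = 2*n_A*n_B/(n_A+n_B) + 1 = 2*7*7/14 + 1 = 8.0000.
        Var[R] = 2*n_A*n_B*(2*n_A*n_B - n_A - n_B) / ((n_A+n_B)^2 * (n_A+n_B-1)) = 8232/2548 = 3.2308.
        SD[R] = 1.7974.
Step 4: R = E[R], so z = 0 with no continuity correction.
Step 5: Two-sided p-value via normal approximation = 2*(1 - Phi(|z|)) = 1.000000.
Step 6: alpha = 0.1. fail to reject H0.

R = 8, z = 0.0000, p = 1.000000, fail to reject H0.


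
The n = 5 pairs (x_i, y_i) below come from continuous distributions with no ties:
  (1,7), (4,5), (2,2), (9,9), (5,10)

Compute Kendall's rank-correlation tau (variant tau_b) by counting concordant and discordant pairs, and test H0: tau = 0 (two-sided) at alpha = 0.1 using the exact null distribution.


Step 1: Enumerate the 10 unordered pairs (i,j) with i<j and classify each by sign(x_j-x_i) * sign(y_j-y_i).
  (1,2):dx=+3,dy=-2->D; (1,3):dx=+1,dy=-5->D; (1,4):dx=+8,dy=+2->C; (1,5):dx=+4,dy=+3->C
  (2,3):dx=-2,dy=-3->C; (2,4):dx=+5,dy=+4->C; (2,5):dx=+1,dy=+5->C; (3,4):dx=+7,dy=+7->C
  (3,5):dx=+3,dy=+8->C; (4,5):dx=-4,dy=+1->D
Step 2: C = 7, D = 3, total pairs = 10.
Step 3: tau = (C - D)/(n(n-1)/2) = (7 - 3)/10 = 0.400000.
Step 4: Exact two-sided p-value (enumerate n! = 120 permutations of y under H0): p = 0.483333.
Step 5: alpha = 0.1. fail to reject H0.

tau_b = 0.4000 (C=7, D=3), p = 0.483333, fail to reject H0.


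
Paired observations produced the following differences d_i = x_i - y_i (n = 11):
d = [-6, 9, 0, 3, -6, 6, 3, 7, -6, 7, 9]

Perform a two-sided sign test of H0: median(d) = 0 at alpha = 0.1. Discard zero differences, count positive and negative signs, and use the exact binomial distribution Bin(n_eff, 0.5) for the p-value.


Step 1: Discard zero differences. Original n = 11; n_eff = number of nonzero differences = 10.
Nonzero differences (with sign): -6, +9, +3, -6, +6, +3, +7, -6, +7, +9
Step 2: Count signs: positive = 7, negative = 3.
Step 3: Under H0: P(positive) = 0.5, so the number of positives S ~ Bin(10, 0.5).
Step 4: Two-sided exact p-value = sum of Bin(10,0.5) probabilities at or below the observed probability = 0.343750.
Step 5: alpha = 0.1. fail to reject H0.

n_eff = 10, pos = 7, neg = 3, p = 0.343750, fail to reject H0.


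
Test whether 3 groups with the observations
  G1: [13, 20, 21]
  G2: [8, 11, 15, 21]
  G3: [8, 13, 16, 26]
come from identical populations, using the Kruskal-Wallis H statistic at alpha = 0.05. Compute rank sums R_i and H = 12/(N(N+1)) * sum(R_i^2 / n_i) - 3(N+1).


Step 1: Combine all N = 11 observations and assign midranks.
sorted (value, group, rank): (8,G2,1.5), (8,G3,1.5), (11,G2,3), (13,G1,4.5), (13,G3,4.5), (15,G2,6), (16,G3,7), (20,G1,8), (21,G1,9.5), (21,G2,9.5), (26,G3,11)
Step 2: Sum ranks within each group.
R_1 = 22 (n_1 = 3)
R_2 = 20 (n_2 = 4)
R_3 = 24 (n_3 = 4)
Step 3: H = 12/(N(N+1)) * sum(R_i^2/n_i) - 3(N+1)
     = 12/(11*12) * (22^2/3 + 20^2/4 + 24^2/4) - 3*12
     = 0.090909 * 405.333 - 36
     = 0.848485.
Step 4: Ties present; correction factor C = 1 - 18/(11^3 - 11) = 0.986364. Corrected H = 0.848485 / 0.986364 = 0.860215.
Step 5: Under H0, H ~ chi^2(2); p-value = 0.650439.
Step 6: alpha = 0.05. fail to reject H0.

H = 0.8602, df = 2, p = 0.650439, fail to reject H0.


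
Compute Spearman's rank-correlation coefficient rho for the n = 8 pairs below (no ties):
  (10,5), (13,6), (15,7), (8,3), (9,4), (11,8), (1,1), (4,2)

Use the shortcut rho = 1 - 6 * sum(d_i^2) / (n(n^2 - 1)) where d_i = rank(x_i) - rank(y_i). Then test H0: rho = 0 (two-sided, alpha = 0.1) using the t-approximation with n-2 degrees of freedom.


Step 1: Rank x and y separately (midranks; no ties here).
rank(x): 10->5, 13->7, 15->8, 8->3, 9->4, 11->6, 1->1, 4->2
rank(y): 5->5, 6->6, 7->7, 3->3, 4->4, 8->8, 1->1, 2->2
Step 2: d_i = R_x(i) - R_y(i); compute d_i^2.
  (5-5)^2=0, (7-6)^2=1, (8-7)^2=1, (3-3)^2=0, (4-4)^2=0, (6-8)^2=4, (1-1)^2=0, (2-2)^2=0
sum(d^2) = 6.
Step 3: rho = 1 - 6*6 / (8*(8^2 - 1)) = 1 - 36/504 = 0.928571.
Step 4: Under H0, t = rho * sqrt((n-2)/(1-rho^2)) = 6.1283 ~ t(6).
Step 5: Two-sided p-value from the t-distribution with 6 df = 0.000863.
Step 6: alpha = 0.1. reject H0.

rho = 0.9286, p = 0.000863, reject H0 at alpha = 0.1.


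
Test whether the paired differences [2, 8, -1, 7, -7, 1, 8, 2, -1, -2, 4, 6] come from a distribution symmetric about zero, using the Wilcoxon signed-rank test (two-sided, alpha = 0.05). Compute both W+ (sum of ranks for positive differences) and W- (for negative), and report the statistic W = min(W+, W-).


Step 1: Drop any zero differences (none here) and take |d_i|.
|d| = [2, 8, 1, 7, 7, 1, 8, 2, 1, 2, 4, 6]
Step 2: Midrank |d_i| (ties get averaged ranks).
ranks: |2|->5, |8|->11.5, |1|->2, |7|->9.5, |7|->9.5, |1|->2, |8|->11.5, |2|->5, |1|->2, |2|->5, |4|->7, |6|->8
Step 3: Attach original signs; sum ranks with positive sign and with negative sign.
W+ = 5 + 11.5 + 9.5 + 2 + 11.5 + 5 + 7 + 8 = 59.5
W- = 2 + 9.5 + 2 + 5 = 18.5
(Check: W+ + W- = 78 should equal n(n+1)/2 = 78.)
Step 4: Test statistic W = min(W+, W-) = 18.5.
Step 5: Ties in |d|, so use the tie-corrected normal approximation.
        E[W] = n(n+1)/4 = 12*13/4 = 39.
        Tie groups: |d|=1 (t=3), |d|=2 (t=3), |d|=7 (t=2), |d|=8 (t=2); sum(t^3 - t) = 60.
        Var[W] = n(n+1)(2n+1)/24 - sum(t^3-t)/48 = 3900/24 - 60/48 = 161.25.
        z = (W - E[W]) / sqrt(Var[W]) = (18.5 - 39) / 12.6984 = -1.6144.
        Two-sided p = 2*Phi(z) = 0.106446.
Step 6: alpha = 0.05. fail to reject H0.

W+ = 59.5, W- = 18.5, W = min = 18.5, p = 0.106446, fail to reject H0.


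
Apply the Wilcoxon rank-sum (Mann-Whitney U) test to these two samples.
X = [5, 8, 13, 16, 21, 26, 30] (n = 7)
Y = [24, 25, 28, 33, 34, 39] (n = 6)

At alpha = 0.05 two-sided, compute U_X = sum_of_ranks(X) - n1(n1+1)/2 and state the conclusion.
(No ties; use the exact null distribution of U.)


Step 1: Combine and sort all 13 observations; assign midranks.
sorted (value, group): (5,X), (8,X), (13,X), (16,X), (21,X), (24,Y), (25,Y), (26,X), (28,Y), (30,X), (33,Y), (34,Y), (39,Y)
ranks: 5->1, 8->2, 13->3, 16->4, 21->5, 24->6, 25->7, 26->8, 28->9, 30->10, 33->11, 34->12, 39->13
Step 2: Rank sum for X: R1 = 1 + 2 + 3 + 4 + 5 + 8 + 10 = 33.
Step 3: U_X = R1 - n1(n1+1)/2 = 33 - 7*8/2 = 33 - 28 = 5.
       U_Y = n1*n2 - U_X = 42 - 5 = 37.
Step 4: No ties, so the exact null distribution of U (based on enumerating the C(13,7) = 1716 equally likely rank assignments) gives the two-sided p-value.
Step 5: p-value = 0.022145; compare to alpha = 0.05. reject H0.

U_X = 5, p = 0.022145, reject H0 at alpha = 0.05.


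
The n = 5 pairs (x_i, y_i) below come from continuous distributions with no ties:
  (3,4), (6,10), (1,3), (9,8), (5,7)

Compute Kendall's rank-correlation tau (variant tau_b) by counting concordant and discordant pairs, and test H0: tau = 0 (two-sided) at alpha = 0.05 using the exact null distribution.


Step 1: Enumerate the 10 unordered pairs (i,j) with i<j and classify each by sign(x_j-x_i) * sign(y_j-y_i).
  (1,2):dx=+3,dy=+6->C; (1,3):dx=-2,dy=-1->C; (1,4):dx=+6,dy=+4->C; (1,5):dx=+2,dy=+3->C
  (2,3):dx=-5,dy=-7->C; (2,4):dx=+3,dy=-2->D; (2,5):dx=-1,dy=-3->C; (3,4):dx=+8,dy=+5->C
  (3,5):dx=+4,dy=+4->C; (4,5):dx=-4,dy=-1->C
Step 2: C = 9, D = 1, total pairs = 10.
Step 3: tau = (C - D)/(n(n-1)/2) = (9 - 1)/10 = 0.800000.
Step 4: Exact two-sided p-value (enumerate n! = 120 permutations of y under H0): p = 0.083333.
Step 5: alpha = 0.05. fail to reject H0.

tau_b = 0.8000 (C=9, D=1), p = 0.083333, fail to reject H0.


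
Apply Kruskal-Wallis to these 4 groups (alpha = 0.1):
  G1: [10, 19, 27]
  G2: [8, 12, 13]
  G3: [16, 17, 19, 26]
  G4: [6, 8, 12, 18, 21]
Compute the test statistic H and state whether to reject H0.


Step 1: Combine all N = 15 observations and assign midranks.
sorted (value, group, rank): (6,G4,1), (8,G2,2.5), (8,G4,2.5), (10,G1,4), (12,G2,5.5), (12,G4,5.5), (13,G2,7), (16,G3,8), (17,G3,9), (18,G4,10), (19,G1,11.5), (19,G3,11.5), (21,G4,13), (26,G3,14), (27,G1,15)
Step 2: Sum ranks within each group.
R_1 = 30.5 (n_1 = 3)
R_2 = 15 (n_2 = 3)
R_3 = 42.5 (n_3 = 4)
R_4 = 32 (n_4 = 5)
Step 3: H = 12/(N(N+1)) * sum(R_i^2/n_i) - 3(N+1)
     = 12/(15*16) * (30.5^2/3 + 15^2/3 + 42.5^2/4 + 32^2/5) - 3*16
     = 0.050000 * 1041.45 - 48
     = 4.072292.
Step 4: Ties present; correction factor C = 1 - 18/(15^3 - 15) = 0.994643. Corrected H = 4.072292 / 0.994643 = 4.094225.
Step 5: Under H0, H ~ chi^2(3); p-value = 0.251468.
Step 6: alpha = 0.1. fail to reject H0.

H = 4.0942, df = 3, p = 0.251468, fail to reject H0.


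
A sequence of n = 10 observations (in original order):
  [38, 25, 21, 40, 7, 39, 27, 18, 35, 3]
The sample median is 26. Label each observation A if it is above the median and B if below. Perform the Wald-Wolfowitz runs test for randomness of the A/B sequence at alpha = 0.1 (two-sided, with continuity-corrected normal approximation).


Step 1: Compute median = 26; label A = above, B = below.
Labels in order: ABBABAABAB  (n_A = 5, n_B = 5)
Step 2: Count runs R = 8.
Step 3: Under H0 (random ordering), E[R] = 2*n_A*n_B/(n_A+n_B) + 1 = 2*5*5/10 + 1 = 6.0000.
        Var[R] = 2*n_A*n_B*(2*n_A*n_B - n_A - n_B) / ((n_A+n_B)^2 * (n_A+n_B-1)) = 2000/900 = 2.2222.
        SD[R] = 1.4907.
Step 4: Continuity-corrected z = (R - 0.5 - E[R]) / SD[R] = (8 - 0.5 - 6.0000) / 1.4907 = 1.0062.
Step 5: Two-sided p-value via normal approximation = 2*(1 - Phi(|z|)) = 0.314305.
Step 6: alpha = 0.1. fail to reject H0.

R = 8, z = 1.0062, p = 0.314305, fail to reject H0.


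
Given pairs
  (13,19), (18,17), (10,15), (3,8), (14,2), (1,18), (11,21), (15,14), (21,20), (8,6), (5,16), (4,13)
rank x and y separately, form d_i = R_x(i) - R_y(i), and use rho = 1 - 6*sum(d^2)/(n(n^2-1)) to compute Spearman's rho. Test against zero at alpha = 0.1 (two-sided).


Step 1: Rank x and y separately (midranks; no ties here).
rank(x): 13->8, 18->11, 10->6, 3->2, 14->9, 1->1, 11->7, 15->10, 21->12, 8->5, 5->4, 4->3
rank(y): 19->10, 17->8, 15->6, 8->3, 2->1, 18->9, 21->12, 14->5, 20->11, 6->2, 16->7, 13->4
Step 2: d_i = R_x(i) - R_y(i); compute d_i^2.
  (8-10)^2=4, (11-8)^2=9, (6-6)^2=0, (2-3)^2=1, (9-1)^2=64, (1-9)^2=64, (7-12)^2=25, (10-5)^2=25, (12-11)^2=1, (5-2)^2=9, (4-7)^2=9, (3-4)^2=1
sum(d^2) = 212.
Step 3: rho = 1 - 6*212 / (12*(12^2 - 1)) = 1 - 1272/1716 = 0.258741.
Step 4: Under H0, t = rho * sqrt((n-2)/(1-rho^2)) = 0.8471 ~ t(10).
Step 5: Two-sided p-value from the t-distribution with 10 df = 0.416775.
Step 6: alpha = 0.1. fail to reject H0.

rho = 0.2587, p = 0.416775, fail to reject H0 at alpha = 0.1.


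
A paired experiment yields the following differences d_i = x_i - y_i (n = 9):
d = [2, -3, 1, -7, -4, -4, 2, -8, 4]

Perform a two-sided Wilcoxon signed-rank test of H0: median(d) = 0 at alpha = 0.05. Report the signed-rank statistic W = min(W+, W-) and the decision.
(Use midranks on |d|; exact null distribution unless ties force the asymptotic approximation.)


Step 1: Drop any zero differences (none here) and take |d_i|.
|d| = [2, 3, 1, 7, 4, 4, 2, 8, 4]
Step 2: Midrank |d_i| (ties get averaged ranks).
ranks: |2|->2.5, |3|->4, |1|->1, |7|->8, |4|->6, |4|->6, |2|->2.5, |8|->9, |4|->6
Step 3: Attach original signs; sum ranks with positive sign and with negative sign.
W+ = 2.5 + 1 + 2.5 + 6 = 12
W- = 4 + 8 + 6 + 6 + 9 = 33
(Check: W+ + W- = 45 should equal n(n+1)/2 = 45.)
Step 4: Test statistic W = min(W+, W-) = 12.
Step 5: Ties in |d|, so use the tie-corrected normal approximation.
        E[W] = n(n+1)/4 = 9*10/4 = 22.5.
        Tie groups: |d|=2 (t=2), |d|=4 (t=3); sum(t^3 - t) = 30.
        Var[W] = n(n+1)(2n+1)/24 - sum(t^3-t)/48 = 1710/24 - 30/48 = 70.625.
        z = (W - E[W]) / sqrt(Var[W]) = (12 - 22.5) / 8.4039 = -1.2494.
        Two-sided p = 2*Phi(z) = 0.211510.
Step 6: alpha = 0.05. fail to reject H0.

W+ = 12, W- = 33, W = min = 12, p = 0.211510, fail to reject H0.


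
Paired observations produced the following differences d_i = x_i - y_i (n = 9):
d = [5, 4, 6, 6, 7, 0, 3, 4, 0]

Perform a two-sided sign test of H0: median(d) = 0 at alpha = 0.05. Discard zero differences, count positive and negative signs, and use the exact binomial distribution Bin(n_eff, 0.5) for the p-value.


Step 1: Discard zero differences. Original n = 9; n_eff = number of nonzero differences = 7.
Nonzero differences (with sign): +5, +4, +6, +6, +7, +3, +4
Step 2: Count signs: positive = 7, negative = 0.
Step 3: Under H0: P(positive) = 0.5, so the number of positives S ~ Bin(7, 0.5).
Step 4: Two-sided exact p-value = sum of Bin(7,0.5) probabilities at or below the observed probability = 0.015625.
Step 5: alpha = 0.05. reject H0.

n_eff = 7, pos = 7, neg = 0, p = 0.015625, reject H0.


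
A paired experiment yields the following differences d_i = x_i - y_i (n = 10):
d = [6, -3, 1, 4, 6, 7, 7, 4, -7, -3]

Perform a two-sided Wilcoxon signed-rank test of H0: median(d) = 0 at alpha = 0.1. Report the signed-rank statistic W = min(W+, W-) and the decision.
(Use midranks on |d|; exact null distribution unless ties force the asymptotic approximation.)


Step 1: Drop any zero differences (none here) and take |d_i|.
|d| = [6, 3, 1, 4, 6, 7, 7, 4, 7, 3]
Step 2: Midrank |d_i| (ties get averaged ranks).
ranks: |6|->6.5, |3|->2.5, |1|->1, |4|->4.5, |6|->6.5, |7|->9, |7|->9, |4|->4.5, |7|->9, |3|->2.5
Step 3: Attach original signs; sum ranks with positive sign and with negative sign.
W+ = 6.5 + 1 + 4.5 + 6.5 + 9 + 9 + 4.5 = 41
W- = 2.5 + 9 + 2.5 = 14
(Check: W+ + W- = 55 should equal n(n+1)/2 = 55.)
Step 4: Test statistic W = min(W+, W-) = 14.
Step 5: Ties in |d|, so use the tie-corrected normal approximation.
        E[W] = n(n+1)/4 = 10*11/4 = 27.5.
        Tie groups: |d|=3 (t=2), |d|=4 (t=2), |d|=6 (t=2), |d|=7 (t=3); sum(t^3 - t) = 42.
        Var[W] = n(n+1)(2n+1)/24 - sum(t^3-t)/48 = 2310/24 - 42/48 = 95.375.
        z = (W - E[W]) / sqrt(Var[W]) = (14 - 27.5) / 9.7660 = -1.3823.
        Two-sided p = 2*Phi(z) = 0.166866.
Step 6: alpha = 0.1. fail to reject H0.

W+ = 41, W- = 14, W = min = 14, p = 0.166866, fail to reject H0.


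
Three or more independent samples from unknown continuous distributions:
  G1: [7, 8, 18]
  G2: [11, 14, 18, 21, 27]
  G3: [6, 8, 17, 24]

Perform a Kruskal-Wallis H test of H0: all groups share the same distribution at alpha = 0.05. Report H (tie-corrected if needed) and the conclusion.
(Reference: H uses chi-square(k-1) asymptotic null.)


Step 1: Combine all N = 12 observations and assign midranks.
sorted (value, group, rank): (6,G3,1), (7,G1,2), (8,G1,3.5), (8,G3,3.5), (11,G2,5), (14,G2,6), (17,G3,7), (18,G1,8.5), (18,G2,8.5), (21,G2,10), (24,G3,11), (27,G2,12)
Step 2: Sum ranks within each group.
R_1 = 14 (n_1 = 3)
R_2 = 41.5 (n_2 = 5)
R_3 = 22.5 (n_3 = 4)
Step 3: H = 12/(N(N+1)) * sum(R_i^2/n_i) - 3(N+1)
     = 12/(12*13) * (14^2/3 + 41.5^2/5 + 22.5^2/4) - 3*13
     = 0.076923 * 536.346 - 39
     = 2.257372.
Step 4: Ties present; correction factor C = 1 - 12/(12^3 - 12) = 0.993007. Corrected H = 2.257372 / 0.993007 = 2.273269.
Step 5: Under H0, H ~ chi^2(2); p-value = 0.320897.
Step 6: alpha = 0.05. fail to reject H0.

H = 2.2733, df = 2, p = 0.320897, fail to reject H0.


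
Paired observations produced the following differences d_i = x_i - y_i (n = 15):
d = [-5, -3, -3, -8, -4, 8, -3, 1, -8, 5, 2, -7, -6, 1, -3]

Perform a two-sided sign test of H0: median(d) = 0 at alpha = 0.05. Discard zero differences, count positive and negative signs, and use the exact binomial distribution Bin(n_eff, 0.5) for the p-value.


Step 1: Discard zero differences. Original n = 15; n_eff = number of nonzero differences = 15.
Nonzero differences (with sign): -5, -3, -3, -8, -4, +8, -3, +1, -8, +5, +2, -7, -6, +1, -3
Step 2: Count signs: positive = 5, negative = 10.
Step 3: Under H0: P(positive) = 0.5, so the number of positives S ~ Bin(15, 0.5).
Step 4: Two-sided exact p-value = sum of Bin(15,0.5) probabilities at or below the observed probability = 0.301758.
Step 5: alpha = 0.05. fail to reject H0.

n_eff = 15, pos = 5, neg = 10, p = 0.301758, fail to reject H0.


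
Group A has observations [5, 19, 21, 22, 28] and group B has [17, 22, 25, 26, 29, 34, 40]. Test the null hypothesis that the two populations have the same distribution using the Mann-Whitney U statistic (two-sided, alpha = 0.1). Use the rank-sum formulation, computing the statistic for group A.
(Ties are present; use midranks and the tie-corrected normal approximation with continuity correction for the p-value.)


Step 1: Combine and sort all 12 observations; assign midranks.
sorted (value, group): (5,X), (17,Y), (19,X), (21,X), (22,X), (22,Y), (25,Y), (26,Y), (28,X), (29,Y), (34,Y), (40,Y)
ranks: 5->1, 17->2, 19->3, 21->4, 22->5.5, 22->5.5, 25->7, 26->8, 28->9, 29->10, 34->11, 40->12
Step 2: Rank sum for X: R1 = 1 + 3 + 4 + 5.5 + 9 = 22.5.
Step 3: U_X = R1 - n1(n1+1)/2 = 22.5 - 5*6/2 = 22.5 - 15 = 7.5.
       U_Y = n1*n2 - U_X = 35 - 7.5 = 27.5.
Step 4: Ties are present, so use the tie-corrected normal approximation (with continuity correction) for the p-value.
Step 5: p-value = 0.122225; compare to alpha = 0.1. fail to reject H0.

U_X = 7.5, p = 0.122225, fail to reject H0 at alpha = 0.1.
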